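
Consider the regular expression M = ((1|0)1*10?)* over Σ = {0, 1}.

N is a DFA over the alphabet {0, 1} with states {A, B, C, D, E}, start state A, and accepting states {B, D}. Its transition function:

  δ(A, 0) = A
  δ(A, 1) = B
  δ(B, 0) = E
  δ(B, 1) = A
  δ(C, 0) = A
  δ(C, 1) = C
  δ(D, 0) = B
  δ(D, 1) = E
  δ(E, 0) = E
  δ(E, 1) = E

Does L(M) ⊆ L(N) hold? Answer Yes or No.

No

The empty string ε is in L(M) but not in L(N).
So L(M) ⊄ L(N).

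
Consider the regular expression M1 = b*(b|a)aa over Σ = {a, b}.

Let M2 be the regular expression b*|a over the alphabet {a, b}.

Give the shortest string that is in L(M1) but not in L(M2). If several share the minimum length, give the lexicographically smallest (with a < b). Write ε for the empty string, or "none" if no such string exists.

aaa

The string aaa is accepted by M1 but not by M2.
No shorter string lies in the difference, and aaa is the lexicographically first length-3 string in L(M1) \ L(M2).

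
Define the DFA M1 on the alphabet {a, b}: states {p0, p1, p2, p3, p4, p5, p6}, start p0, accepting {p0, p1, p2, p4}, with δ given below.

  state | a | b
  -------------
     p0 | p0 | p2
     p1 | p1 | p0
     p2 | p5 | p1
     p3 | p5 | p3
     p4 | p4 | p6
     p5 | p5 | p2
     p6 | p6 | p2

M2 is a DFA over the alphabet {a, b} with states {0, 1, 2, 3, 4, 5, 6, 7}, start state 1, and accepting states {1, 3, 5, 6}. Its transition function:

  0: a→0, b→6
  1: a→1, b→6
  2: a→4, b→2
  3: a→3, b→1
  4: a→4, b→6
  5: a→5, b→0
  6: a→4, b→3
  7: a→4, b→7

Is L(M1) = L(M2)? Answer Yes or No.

Yes

Exploring the product automaton M1 × M2 from the start pair (p0, 1), following both machines on each input symbol, reaches 4 state pairs: (p0, 1), (p2, 6), (p5, 4), (p1, 3).
M1 accepts in {p0, p1, p2, p4} and M2 accepts in {1, 3, 5, 6}. In every reachable pair the two components are either both accepting — (p0, 1), (p2, 6), (p1, 3) — or both non-accepting, so no string is accepted by exactly one of the machines: L(M1) \ L(M2) and L(M2) \ L(M1) are both empty.
Hence every string is accepted by M1 iff it is accepted by M2, and the two languages coincide.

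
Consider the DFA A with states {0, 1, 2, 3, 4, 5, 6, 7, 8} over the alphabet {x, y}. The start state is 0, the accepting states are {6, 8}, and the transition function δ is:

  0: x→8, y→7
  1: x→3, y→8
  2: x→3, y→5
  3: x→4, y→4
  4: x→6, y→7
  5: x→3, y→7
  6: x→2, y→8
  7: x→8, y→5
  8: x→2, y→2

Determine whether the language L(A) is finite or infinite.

infinite

State 8 is reachable from the start and can reach an accepting state, and it lies on the cycle 8 → 2 → 3 → 4 → 6 → 8.
Traversing that cycle any number of times yields accepted strings of unbounded length, so the language is infinite.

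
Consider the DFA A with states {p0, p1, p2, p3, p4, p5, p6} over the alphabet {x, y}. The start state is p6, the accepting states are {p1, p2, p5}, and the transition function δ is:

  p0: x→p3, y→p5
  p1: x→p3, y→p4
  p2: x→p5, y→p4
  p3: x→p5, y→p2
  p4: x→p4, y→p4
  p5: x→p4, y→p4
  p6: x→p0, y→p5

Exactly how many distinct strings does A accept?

5

The useful subgraph on states {p0, p2, p3, p5, p6} is acyclic, so L(A) is finite; the longest accepting path visits 5 useful states, giving maximum string length 4.
Counting accepting paths from p6 by length: 1 of length 1, 1 of length 2, 2 of length 3, 1 of length 4. Total 5.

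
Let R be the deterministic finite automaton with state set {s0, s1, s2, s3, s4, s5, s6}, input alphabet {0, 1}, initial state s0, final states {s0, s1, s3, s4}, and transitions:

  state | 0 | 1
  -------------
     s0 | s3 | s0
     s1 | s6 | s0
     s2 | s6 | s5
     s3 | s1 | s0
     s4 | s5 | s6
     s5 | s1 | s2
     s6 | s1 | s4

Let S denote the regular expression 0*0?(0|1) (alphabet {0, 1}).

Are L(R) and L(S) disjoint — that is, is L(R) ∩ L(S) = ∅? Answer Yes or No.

The string 0 is accepted by both R and S.
Hence L(R) ∩ L(S) ≠ ∅.

No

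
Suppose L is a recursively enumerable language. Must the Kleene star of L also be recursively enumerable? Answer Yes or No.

Dovetail over all factorisations of the input into blocks and all step bounds, running the recogniser for L on every block of a factorisation; accept if some factorisation has all of its blocks accepted.
So the recursively enumerable languages are closed under Kleene star.

Yes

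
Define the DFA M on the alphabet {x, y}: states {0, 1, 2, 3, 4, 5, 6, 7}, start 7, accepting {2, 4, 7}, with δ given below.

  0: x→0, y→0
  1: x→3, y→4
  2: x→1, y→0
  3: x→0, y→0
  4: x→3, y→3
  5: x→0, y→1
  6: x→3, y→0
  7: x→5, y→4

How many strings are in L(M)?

3

The useful subgraph on states {1, 4, 5, 7} is acyclic, so L(M) is finite; the longest accepting path visits 4 useful states, giving maximum string length 3.
Counting accepting paths from 7 by length: 1 of length 0, 1 of length 1, 1 of length 3. Total 3.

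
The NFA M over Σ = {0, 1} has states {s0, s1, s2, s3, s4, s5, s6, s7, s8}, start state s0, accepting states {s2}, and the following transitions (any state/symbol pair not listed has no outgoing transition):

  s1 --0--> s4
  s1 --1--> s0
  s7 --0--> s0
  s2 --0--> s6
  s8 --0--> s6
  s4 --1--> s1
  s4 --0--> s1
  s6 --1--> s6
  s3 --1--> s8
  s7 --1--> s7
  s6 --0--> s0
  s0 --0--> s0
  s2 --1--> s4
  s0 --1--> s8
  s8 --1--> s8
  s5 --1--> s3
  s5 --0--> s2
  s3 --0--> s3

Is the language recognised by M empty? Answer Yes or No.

The states reachable from the start state are {s0, s6, s8}.
None of the accepting states {s2} is reachable, so no string is accepted and L(M) = ∅.

Yes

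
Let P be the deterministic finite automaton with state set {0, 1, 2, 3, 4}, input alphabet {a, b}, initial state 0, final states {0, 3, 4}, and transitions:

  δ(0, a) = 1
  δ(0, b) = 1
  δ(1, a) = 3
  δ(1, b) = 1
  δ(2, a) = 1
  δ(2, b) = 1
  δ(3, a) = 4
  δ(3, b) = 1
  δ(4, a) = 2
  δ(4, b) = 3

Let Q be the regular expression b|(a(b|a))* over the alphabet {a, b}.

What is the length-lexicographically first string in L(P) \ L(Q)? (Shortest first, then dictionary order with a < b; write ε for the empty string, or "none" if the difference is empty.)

The string ba is accepted by P but not by Q.
No shorter string lies in the difference, and ba is the lexicographically first length-2 string in L(P) \ L(Q).

ba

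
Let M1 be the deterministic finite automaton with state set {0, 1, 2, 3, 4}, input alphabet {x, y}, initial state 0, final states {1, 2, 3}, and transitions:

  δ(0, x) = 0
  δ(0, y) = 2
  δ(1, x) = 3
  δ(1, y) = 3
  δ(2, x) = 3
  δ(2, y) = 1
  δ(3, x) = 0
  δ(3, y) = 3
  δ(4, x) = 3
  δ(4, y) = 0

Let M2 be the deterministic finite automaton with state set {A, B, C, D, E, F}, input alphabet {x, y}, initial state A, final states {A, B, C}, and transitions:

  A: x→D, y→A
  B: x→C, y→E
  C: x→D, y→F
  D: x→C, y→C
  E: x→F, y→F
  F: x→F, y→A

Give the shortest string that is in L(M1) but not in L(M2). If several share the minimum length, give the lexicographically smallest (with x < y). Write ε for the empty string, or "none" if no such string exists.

The string yx is accepted by M1 but not by M2.
No shorter string lies in the difference, and yx is the lexicographically first length-2 string in L(M1) \ L(M2).

yx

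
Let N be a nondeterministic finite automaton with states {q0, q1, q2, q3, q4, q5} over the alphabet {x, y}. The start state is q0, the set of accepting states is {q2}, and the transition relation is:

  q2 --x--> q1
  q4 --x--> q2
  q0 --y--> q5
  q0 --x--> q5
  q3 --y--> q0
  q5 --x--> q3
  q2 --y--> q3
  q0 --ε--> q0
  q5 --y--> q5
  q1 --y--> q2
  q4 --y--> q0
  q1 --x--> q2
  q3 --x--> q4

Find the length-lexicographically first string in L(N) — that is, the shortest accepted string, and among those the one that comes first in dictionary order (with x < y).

A breadth-first search from q0 reaches an accepting state first via the path q0 → q5 → q3 → q4 → q2 on input xxxx.
No string of length < 4 is accepted (BFS exhausts all shorter strings without reaching an accepting state), and xxxx is the lexicographically least accepting string of length 4.

xxxx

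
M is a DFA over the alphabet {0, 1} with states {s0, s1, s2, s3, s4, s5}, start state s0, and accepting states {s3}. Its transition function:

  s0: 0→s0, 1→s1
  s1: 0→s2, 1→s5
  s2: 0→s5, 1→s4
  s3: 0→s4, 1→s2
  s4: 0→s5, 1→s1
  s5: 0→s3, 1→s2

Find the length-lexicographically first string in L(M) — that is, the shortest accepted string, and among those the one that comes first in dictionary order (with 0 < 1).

110

A breadth-first search from s0 reaches an accepting state first via the path s0 → s1 → s5 → s3 on input 110.
No string of length < 3 is accepted (BFS exhausts all shorter strings without reaching an accepting state), and 110 is the lexicographically least accepting string of length 3.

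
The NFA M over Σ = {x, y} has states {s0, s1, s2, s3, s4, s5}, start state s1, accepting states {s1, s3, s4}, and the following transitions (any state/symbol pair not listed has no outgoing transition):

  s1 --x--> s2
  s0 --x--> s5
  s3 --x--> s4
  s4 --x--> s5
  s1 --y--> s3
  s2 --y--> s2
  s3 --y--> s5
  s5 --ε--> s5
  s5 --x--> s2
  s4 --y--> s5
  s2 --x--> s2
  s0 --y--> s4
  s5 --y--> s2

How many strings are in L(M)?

The useful subgraph on states {s1, s3, s4} is acyclic, so L(M) is finite; the longest accepting path visits 3 useful states, giving maximum string length 2.
Counting accepting paths from s1 by length: 1 of length 0, 1 of length 1, 1 of length 2. Total 3.

3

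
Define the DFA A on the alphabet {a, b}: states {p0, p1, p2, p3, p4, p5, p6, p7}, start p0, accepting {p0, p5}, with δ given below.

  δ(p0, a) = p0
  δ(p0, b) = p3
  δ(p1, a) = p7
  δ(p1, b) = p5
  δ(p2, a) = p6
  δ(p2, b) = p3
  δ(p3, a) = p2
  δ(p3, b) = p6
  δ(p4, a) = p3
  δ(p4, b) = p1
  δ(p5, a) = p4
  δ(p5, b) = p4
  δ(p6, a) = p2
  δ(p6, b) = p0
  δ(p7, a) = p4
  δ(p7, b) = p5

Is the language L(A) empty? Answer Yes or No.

No

The empty string ε is accepted: the run p0 ends in the accepting state p0.
Since at least one string is accepted, L(A) is not empty.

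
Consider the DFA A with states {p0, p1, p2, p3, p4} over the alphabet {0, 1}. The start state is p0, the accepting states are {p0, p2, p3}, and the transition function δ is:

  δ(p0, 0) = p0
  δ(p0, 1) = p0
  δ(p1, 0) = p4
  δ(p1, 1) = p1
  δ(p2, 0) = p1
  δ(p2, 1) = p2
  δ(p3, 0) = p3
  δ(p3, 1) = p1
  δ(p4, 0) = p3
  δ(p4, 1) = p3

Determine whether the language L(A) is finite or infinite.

State p0 is reachable from the start and can reach an accepting state, and it lies on the cycle p0 → p0.
Traversing that cycle any number of times yields accepted strings of unbounded length, so the language is infinite.

infinite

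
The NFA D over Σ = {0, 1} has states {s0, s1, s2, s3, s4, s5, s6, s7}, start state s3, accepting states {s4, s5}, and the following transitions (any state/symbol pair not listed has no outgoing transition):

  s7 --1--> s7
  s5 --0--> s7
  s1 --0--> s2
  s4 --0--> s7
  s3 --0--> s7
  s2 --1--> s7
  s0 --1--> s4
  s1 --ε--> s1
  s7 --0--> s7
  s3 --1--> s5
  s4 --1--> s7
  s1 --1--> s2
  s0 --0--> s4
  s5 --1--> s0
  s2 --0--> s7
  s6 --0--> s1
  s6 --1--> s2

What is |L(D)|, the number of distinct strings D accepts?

3

The useful subgraph on states {s0, s3, s4, s5} is acyclic, so L(D) is finite; the longest accepting path visits 4 useful states, giving maximum string length 3.
Counting accepting paths from s3 by length: 1 of length 1, 2 of length 3. Total 3.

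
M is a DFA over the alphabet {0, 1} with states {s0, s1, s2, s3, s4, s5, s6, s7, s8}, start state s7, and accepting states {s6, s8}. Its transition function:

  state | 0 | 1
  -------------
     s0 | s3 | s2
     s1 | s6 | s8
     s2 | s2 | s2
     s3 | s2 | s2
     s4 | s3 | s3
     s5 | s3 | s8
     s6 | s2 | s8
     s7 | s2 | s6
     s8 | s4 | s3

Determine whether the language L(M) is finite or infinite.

The useful states (reachable from s7 and able to reach an accepting state) are {s6, s7, s8}.
Restricted to these states the transition graph has no cycle, so every accepting path has bounded length and L is finite.

finite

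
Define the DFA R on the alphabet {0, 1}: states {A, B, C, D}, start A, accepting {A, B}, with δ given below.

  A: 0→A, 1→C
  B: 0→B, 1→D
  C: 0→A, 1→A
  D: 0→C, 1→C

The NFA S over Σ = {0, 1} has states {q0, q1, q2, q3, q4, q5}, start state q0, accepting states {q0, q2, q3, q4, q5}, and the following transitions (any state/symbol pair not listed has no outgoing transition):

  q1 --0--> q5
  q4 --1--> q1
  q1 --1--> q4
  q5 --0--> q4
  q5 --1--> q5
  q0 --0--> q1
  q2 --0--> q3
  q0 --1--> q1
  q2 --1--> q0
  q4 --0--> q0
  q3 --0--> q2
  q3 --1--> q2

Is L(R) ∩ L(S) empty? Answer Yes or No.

No

The empty string ε is accepted by both R and S.
Hence L(R) ∩ L(S) ≠ ∅.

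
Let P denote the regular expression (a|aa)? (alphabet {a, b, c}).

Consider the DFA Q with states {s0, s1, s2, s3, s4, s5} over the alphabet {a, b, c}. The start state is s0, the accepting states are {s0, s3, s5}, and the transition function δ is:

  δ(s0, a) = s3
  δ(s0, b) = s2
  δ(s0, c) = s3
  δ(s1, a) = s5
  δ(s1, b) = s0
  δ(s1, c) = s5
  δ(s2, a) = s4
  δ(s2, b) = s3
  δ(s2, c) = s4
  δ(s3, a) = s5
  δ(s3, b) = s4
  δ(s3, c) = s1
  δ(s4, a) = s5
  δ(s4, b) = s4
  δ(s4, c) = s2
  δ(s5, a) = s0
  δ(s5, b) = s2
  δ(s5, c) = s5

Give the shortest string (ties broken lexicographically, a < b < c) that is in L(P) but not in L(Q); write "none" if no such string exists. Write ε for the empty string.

none

Converting the expression P to a DFA (subset construction, then merging equivalent states) gives the minimal DFA with states {p0, p1, p2, p3}, start state p0, accepting states {p0, p1, p3} and transitions p0: a→p1, b→p2, c→p2; p1: a→p3, b→p2, c→p2; p2: a→p2, b→p2, c→p2; p3: a→p2, b→p2, c→p2.
Exploring the product automaton P × Q from the start pair (p0, s0), following both machines on each input symbol, reaches 9 state pairs: (p0, s0), (p1, s3), (p2, s2), (p2, s3), (p3, s5), (p2, s4), (p2, s1), (p2, s5), (p2, s0).
P accepts in {p0, p1, p3} and Q accepts in {s0, s3, s5}. The reachable pairs whose P-component is accepting are (p0, s0), (p1, s3), (p3, s5); in each of them the Q-component is accepting too, so the product for L(P) \ L(Q) (P-component accepting, Q-component rejecting) has no reachable accepting pair and the difference is empty.
So every string accepted by P is also accepted by Q: L(P) \ L(Q) = ∅ and there is no such string.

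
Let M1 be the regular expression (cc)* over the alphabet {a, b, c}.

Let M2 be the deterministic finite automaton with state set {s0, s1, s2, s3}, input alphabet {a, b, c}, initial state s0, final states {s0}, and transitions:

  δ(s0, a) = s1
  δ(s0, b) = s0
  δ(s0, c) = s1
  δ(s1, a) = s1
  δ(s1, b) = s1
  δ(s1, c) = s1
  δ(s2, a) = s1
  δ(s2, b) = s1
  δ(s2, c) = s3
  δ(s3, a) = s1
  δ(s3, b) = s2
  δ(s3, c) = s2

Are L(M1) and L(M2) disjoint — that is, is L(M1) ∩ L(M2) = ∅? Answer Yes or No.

The empty string ε is accepted by both M1 and M2.
Hence L(M1) ∩ L(M2) ≠ ∅.

No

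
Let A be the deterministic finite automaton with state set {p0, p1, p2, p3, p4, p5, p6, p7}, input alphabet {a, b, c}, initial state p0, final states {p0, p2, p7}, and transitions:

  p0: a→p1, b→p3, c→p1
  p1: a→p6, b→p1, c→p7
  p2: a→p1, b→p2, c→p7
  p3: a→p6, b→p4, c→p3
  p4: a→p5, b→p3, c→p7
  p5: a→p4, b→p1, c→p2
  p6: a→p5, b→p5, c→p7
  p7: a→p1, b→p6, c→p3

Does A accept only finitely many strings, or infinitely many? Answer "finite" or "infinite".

infinite

State p1 is reachable from the start and can reach an accepting state, and it lies on the cycle p1 → p1.
Traversing that cycle any number of times yields accepted strings of unbounded length, so the language is infinite.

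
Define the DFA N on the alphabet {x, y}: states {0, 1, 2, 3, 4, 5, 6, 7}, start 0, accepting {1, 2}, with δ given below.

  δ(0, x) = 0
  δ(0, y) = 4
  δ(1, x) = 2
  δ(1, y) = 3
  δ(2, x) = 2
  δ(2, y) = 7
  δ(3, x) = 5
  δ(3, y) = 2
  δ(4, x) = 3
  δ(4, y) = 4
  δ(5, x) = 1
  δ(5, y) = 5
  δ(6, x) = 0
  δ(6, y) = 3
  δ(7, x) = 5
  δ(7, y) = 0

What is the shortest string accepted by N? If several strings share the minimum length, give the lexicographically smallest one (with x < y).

yxy

A breadth-first search from 0 reaches an accepting state first via the path 0 → 4 → 3 → 2 on input yxy.
No string of length < 3 is accepted (BFS exhausts all shorter strings without reaching an accepting state), and yxy is the lexicographically least accepting string of length 3.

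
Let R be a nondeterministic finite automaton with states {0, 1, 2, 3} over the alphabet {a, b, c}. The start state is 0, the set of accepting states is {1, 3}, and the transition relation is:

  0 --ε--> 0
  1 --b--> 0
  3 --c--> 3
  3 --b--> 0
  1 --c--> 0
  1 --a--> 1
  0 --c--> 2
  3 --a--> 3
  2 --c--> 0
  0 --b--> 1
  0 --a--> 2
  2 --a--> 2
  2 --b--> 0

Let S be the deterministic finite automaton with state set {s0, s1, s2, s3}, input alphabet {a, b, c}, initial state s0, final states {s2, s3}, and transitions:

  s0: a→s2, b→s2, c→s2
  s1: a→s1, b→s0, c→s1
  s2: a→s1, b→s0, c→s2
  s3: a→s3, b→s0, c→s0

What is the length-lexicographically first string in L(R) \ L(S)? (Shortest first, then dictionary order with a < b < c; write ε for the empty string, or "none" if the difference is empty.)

The string ba is accepted by R but not by S.
No shorter string lies in the difference, and ba is the lexicographically first length-2 string in L(R) \ L(S).

ba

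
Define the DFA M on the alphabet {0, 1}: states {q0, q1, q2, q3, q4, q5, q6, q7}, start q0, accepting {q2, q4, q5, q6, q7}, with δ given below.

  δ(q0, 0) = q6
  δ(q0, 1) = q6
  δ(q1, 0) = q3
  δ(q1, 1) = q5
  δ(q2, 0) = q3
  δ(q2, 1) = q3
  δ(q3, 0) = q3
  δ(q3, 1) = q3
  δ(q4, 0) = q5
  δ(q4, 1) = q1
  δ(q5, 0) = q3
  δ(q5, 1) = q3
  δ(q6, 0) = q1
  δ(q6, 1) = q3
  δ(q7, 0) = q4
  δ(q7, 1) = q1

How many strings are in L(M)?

4

The useful subgraph on states {q0, q1, q5, q6} is acyclic, so L(M) is finite; the longest accepting path visits 4 useful states, giving maximum string length 3.
Counting accepting paths from q0 by length: 2 of length 1, 2 of length 3. Total 4.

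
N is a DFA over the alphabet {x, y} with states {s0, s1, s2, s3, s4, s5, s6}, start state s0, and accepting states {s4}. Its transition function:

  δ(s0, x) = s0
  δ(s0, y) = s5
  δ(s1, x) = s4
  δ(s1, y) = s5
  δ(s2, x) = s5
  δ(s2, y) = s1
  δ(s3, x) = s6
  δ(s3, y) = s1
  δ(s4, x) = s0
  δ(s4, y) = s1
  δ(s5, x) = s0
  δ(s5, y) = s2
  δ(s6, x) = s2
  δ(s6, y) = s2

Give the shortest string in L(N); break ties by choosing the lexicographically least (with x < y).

A breadth-first search from s0 reaches an accepting state first via the path s0 → s5 → s2 → s1 → s4 on input yyyx.
No string of length < 4 is accepted (BFS exhausts all shorter strings without reaching an accepting state), and yyyx is the lexicographically least accepting string of length 4.

yyyx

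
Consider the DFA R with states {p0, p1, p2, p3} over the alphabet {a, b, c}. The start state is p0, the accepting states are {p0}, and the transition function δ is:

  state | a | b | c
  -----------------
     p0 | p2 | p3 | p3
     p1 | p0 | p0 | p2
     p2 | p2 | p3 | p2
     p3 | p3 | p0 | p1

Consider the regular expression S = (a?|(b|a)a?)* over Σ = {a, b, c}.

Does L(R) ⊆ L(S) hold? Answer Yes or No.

The string cb is in L(R) but not in L(S).
So L(R) ⊄ L(S).

No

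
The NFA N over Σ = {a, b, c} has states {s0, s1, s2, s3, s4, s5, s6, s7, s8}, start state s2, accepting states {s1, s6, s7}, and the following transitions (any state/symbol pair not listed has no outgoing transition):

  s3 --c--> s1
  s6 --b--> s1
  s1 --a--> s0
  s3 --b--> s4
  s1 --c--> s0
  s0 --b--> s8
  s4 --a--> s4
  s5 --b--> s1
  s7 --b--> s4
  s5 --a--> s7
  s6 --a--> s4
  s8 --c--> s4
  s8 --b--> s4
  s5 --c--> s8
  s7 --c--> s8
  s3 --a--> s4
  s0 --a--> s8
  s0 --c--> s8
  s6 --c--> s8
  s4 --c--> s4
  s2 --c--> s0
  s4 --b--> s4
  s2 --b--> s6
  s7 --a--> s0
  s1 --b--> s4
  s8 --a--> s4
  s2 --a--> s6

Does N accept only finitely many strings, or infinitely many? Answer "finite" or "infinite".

finite

The useful states (reachable from s2 and able to reach an accepting state) are {s1, s2, s6}.
Restricted to these states the transition graph has no cycle, so every accepting path has bounded length and L is finite.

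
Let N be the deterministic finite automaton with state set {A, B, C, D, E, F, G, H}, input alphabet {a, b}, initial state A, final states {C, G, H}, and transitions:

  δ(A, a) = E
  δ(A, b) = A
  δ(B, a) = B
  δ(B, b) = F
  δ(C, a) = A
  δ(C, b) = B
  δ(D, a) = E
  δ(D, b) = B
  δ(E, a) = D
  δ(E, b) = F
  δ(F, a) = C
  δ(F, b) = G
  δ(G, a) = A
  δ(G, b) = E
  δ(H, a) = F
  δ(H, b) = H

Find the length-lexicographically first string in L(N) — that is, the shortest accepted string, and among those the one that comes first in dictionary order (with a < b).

aba

A breadth-first search from A reaches an accepting state first via the path A → E → F → C on input aba.
No string of length < 3 is accepted (BFS exhausts all shorter strings without reaching an accepting state), and aba is the lexicographically least accepting string of length 3.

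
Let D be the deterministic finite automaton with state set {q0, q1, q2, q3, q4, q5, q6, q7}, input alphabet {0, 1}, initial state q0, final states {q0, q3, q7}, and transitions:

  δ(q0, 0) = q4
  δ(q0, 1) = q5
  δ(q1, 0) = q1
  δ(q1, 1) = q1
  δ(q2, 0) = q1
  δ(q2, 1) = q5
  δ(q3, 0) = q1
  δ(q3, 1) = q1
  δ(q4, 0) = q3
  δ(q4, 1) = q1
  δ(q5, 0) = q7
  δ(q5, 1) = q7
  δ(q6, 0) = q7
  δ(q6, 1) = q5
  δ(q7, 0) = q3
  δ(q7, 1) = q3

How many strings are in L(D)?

8

The useful subgraph on states {q0, q3, q4, q5, q7} is acyclic, so L(D) is finite; the longest accepting path visits 4 useful states, giving maximum string length 3.
Counting accepting paths from q0 by length: 1 of length 0, 3 of length 2, 4 of length 3. Total 8.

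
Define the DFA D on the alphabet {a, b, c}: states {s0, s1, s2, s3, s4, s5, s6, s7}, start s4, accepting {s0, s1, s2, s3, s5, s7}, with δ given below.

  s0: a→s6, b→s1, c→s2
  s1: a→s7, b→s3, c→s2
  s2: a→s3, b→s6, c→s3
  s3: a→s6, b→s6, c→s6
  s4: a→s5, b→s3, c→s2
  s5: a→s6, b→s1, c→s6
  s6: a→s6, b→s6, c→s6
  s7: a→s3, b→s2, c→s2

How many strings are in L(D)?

The useful subgraph on states {s1, s2, s3, s4, s5, s7} is acyclic, so L(D) is finite; the longest accepting path visits 6 useful states, giving maximum string length 5.
Counting accepting paths from s4 by length: 3 of length 1, 3 of length 2, 3 of length 3, 5 of length 4, 4 of length 5. Total 18.

18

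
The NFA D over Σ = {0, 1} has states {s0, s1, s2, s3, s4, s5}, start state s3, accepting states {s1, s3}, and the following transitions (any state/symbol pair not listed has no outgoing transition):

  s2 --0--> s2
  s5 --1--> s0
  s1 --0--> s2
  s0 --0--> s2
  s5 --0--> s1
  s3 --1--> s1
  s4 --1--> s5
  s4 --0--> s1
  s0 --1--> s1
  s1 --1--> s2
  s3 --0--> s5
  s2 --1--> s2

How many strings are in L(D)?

The useful subgraph on states {s0, s1, s3, s5} is acyclic, so L(D) is finite; the longest accepting path visits 4 useful states, giving maximum string length 3.
Counting accepting paths from s3 by length: 1 of length 0, 1 of length 1, 1 of length 2, 1 of length 3. Total 4.

4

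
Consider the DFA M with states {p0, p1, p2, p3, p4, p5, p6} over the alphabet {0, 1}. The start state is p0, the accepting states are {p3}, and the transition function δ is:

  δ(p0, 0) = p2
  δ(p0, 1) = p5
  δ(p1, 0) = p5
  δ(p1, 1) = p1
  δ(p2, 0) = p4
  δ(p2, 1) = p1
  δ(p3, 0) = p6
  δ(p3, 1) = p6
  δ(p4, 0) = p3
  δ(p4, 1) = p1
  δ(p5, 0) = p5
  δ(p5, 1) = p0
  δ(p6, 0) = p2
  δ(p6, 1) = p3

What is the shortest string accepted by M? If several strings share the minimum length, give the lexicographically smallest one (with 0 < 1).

A breadth-first search from p0 reaches an accepting state first via the path p0 → p2 → p4 → p3 on input 000.
No string of length < 3 is accepted (BFS exhausts all shorter strings without reaching an accepting state), and 000 is the lexicographically least accepting string of length 3.

000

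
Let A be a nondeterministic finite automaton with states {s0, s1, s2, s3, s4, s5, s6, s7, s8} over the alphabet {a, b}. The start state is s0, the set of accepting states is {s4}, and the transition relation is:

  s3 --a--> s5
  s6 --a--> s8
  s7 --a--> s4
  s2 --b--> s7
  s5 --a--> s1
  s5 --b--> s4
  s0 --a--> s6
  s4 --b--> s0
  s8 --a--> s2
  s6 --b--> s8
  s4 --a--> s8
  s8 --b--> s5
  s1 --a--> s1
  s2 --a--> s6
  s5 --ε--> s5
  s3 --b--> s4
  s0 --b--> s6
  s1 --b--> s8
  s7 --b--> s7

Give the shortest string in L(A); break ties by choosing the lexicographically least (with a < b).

A breadth-first search from s0 reaches an accepting state first via the path s0 → s6 → s8 → s5 → s4 on input aabb.
No string of length < 4 is accepted (BFS exhausts all shorter strings without reaching an accepting state), and aabb is the lexicographically least accepting string of length 4.

aabb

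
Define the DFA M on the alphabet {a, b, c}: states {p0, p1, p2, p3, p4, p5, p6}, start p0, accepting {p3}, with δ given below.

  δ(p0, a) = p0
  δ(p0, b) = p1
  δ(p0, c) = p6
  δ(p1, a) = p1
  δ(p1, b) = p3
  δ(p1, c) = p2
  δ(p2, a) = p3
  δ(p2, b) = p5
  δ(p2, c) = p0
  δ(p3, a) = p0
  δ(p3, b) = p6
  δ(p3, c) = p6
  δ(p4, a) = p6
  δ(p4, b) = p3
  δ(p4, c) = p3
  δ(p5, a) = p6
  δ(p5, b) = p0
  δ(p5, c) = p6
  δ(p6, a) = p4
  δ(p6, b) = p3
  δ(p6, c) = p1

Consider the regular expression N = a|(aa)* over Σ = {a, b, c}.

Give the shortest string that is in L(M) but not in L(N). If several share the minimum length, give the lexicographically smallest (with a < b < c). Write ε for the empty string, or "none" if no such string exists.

bb

The string bb is accepted by M but not by N.
No shorter string lies in the difference, and bb is the lexicographically first length-2 string in L(M) \ L(N).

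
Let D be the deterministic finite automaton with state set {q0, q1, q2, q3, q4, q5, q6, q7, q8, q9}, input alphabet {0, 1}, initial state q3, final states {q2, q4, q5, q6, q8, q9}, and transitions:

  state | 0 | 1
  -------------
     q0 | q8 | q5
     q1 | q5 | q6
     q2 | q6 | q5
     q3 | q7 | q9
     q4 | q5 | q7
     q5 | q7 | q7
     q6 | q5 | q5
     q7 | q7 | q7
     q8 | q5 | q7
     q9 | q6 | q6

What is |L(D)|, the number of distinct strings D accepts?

7

The useful subgraph on states {q3, q5, q6, q9} is acyclic, so L(D) is finite; the longest accepting path visits 4 useful states, giving maximum string length 3.
Counting accepting paths from q3 by length: 1 of length 1, 2 of length 2, 4 of length 3. Total 7.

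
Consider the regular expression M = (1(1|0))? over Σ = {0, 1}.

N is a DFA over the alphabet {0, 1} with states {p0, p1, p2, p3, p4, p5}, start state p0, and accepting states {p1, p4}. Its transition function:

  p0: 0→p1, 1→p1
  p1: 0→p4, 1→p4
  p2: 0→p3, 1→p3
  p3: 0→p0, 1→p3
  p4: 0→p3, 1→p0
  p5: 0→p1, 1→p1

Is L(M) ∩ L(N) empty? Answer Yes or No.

No

The string 10 is accepted by both M and N.
Hence L(M) ∩ L(N) ≠ ∅.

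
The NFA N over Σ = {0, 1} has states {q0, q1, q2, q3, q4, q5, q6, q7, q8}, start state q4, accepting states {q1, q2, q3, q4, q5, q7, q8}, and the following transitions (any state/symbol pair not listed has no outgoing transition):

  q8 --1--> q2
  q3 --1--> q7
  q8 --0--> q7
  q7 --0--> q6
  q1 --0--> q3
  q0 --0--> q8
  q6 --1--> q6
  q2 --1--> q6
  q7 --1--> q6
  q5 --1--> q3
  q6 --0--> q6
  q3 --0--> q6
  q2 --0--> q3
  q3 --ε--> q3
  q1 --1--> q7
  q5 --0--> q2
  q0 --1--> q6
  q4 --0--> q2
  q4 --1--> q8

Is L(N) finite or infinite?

finite

The useful states (reachable from q4 and able to reach an accepting state) are {q2, q3, q4, q7, q8}.
Restricted to these states the transition graph has no cycle, so every accepting path has bounded length and L is finite.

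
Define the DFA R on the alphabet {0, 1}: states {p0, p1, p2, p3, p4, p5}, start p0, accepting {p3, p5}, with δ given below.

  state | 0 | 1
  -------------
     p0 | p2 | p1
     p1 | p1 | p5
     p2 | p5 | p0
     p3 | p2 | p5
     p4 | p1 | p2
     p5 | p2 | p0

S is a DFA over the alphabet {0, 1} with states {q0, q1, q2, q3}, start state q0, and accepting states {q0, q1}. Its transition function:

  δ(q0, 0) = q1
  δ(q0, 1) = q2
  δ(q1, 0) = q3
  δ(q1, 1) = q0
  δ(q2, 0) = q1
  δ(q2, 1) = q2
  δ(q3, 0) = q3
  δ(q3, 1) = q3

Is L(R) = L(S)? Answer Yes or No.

No

The string 00 is accepted by R but rejected by S.
So L(R) ≠ L(S).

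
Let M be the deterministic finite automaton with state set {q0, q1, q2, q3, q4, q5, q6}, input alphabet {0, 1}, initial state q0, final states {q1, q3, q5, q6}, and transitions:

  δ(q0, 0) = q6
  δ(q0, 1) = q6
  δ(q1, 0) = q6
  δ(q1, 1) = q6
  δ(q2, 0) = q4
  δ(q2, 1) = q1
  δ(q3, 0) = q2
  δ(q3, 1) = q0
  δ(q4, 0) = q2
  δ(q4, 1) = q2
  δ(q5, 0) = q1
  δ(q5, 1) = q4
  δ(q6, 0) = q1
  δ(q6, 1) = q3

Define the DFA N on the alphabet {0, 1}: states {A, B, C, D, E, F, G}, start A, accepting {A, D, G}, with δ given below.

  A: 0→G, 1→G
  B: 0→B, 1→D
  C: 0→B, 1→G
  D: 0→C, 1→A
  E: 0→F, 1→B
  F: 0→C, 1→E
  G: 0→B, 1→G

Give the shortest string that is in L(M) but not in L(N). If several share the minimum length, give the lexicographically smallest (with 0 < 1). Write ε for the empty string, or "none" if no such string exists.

00

The string 00 is accepted by M but not by N.
No shorter string lies in the difference, and 00 is the lexicographically first length-2 string in L(M) \ L(N).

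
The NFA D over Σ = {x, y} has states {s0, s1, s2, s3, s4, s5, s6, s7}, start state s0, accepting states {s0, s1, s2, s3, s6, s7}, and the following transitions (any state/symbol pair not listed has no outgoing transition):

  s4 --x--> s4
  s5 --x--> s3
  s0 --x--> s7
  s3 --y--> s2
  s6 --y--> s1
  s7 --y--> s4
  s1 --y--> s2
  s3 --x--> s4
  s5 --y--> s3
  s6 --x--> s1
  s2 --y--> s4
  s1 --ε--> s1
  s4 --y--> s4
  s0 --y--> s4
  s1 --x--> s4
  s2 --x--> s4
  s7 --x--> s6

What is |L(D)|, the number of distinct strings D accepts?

7

The useful subgraph on states {s0, s1, s2, s6, s7} is acyclic, so L(D) is finite; the longest accepting path visits 5 useful states, giving maximum string length 4.
Counting accepting paths from s0 by length: 1 of length 0, 1 of length 1, 1 of length 2, 2 of length 3, 2 of length 4. Total 7.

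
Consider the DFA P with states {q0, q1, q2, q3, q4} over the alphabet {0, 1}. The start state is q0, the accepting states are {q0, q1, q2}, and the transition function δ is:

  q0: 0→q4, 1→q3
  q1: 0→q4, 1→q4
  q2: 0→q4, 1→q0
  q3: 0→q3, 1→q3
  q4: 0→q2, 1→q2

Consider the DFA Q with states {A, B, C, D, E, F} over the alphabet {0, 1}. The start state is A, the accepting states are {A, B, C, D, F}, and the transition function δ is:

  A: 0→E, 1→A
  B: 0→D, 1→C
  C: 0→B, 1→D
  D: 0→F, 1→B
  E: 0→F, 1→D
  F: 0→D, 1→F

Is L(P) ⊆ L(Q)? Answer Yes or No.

Exploring the product automaton P × Q from the start pair (q0, A), following both machines on each input symbol, reaches 19 state pairs: (q0, A), (q4, E), (q3, A), (q2, F), (q2, D), (q3, E), (q4, D), (q0, F), (q4, F), (q0, B), (q3, F), (q3, D), (q2, B), (q3, C), (q3, B), (q0, C), (q4, B), (q2, C), (q0, D).
P accepts in {q0, q1, q2} and Q accepts in {A, B, C, D, F}. The reachable pairs whose P-component is accepting are (q0, A), (q2, F), (q2, D), (q0, F), (q0, B), (q2, B), (q0, C), (q2, C), (q0, D); in each of them the Q-component is accepting too, so the product for L(P) \ L(Q) (P-component accepting, Q-component rejecting) has no reachable accepting pair and the difference is empty.
Hence every string in L(P) is also in L(Q).

Yes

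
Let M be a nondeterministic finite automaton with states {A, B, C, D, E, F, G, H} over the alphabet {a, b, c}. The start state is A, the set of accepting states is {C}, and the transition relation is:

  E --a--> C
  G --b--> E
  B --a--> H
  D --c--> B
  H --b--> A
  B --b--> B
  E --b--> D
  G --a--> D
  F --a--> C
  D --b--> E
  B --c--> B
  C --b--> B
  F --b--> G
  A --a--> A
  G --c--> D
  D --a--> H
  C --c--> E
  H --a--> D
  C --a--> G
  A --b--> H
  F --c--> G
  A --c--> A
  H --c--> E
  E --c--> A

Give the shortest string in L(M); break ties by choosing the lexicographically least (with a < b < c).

A breadth-first search from A reaches an accepting state first via the path A → H → E → C on input bca.
No string of length < 3 is accepted (BFS exhausts all shorter strings without reaching an accepting state), and bca is the lexicographically least accepting string of length 3.

bca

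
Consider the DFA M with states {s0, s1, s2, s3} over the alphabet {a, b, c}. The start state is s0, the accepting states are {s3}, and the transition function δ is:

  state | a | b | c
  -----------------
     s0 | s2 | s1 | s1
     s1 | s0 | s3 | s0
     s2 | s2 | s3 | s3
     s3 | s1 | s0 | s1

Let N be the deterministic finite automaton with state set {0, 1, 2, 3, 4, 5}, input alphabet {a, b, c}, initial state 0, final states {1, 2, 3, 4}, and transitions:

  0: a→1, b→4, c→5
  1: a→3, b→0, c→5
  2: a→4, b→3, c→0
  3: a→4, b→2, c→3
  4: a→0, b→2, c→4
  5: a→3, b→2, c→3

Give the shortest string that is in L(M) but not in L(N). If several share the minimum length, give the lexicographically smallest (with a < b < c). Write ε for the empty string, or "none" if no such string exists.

ab

The string ab is accepted by M but not by N.
No shorter string lies in the difference, and ab is the lexicographically first length-2 string in L(M) \ L(N).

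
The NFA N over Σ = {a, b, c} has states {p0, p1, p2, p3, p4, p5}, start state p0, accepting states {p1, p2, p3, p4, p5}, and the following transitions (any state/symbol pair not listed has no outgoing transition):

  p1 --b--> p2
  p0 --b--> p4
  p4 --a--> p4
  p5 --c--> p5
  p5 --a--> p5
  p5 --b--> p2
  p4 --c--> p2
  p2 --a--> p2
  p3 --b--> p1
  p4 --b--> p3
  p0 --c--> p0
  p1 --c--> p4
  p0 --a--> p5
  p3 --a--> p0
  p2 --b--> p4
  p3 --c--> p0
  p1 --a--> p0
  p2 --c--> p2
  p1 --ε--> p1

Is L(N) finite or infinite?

infinite

State p0 is reachable from the start and can reach an accepting state, and it lies on the cycle p0 → p0.
Traversing that cycle any number of times yields accepted strings of unbounded length, so the language is infinite.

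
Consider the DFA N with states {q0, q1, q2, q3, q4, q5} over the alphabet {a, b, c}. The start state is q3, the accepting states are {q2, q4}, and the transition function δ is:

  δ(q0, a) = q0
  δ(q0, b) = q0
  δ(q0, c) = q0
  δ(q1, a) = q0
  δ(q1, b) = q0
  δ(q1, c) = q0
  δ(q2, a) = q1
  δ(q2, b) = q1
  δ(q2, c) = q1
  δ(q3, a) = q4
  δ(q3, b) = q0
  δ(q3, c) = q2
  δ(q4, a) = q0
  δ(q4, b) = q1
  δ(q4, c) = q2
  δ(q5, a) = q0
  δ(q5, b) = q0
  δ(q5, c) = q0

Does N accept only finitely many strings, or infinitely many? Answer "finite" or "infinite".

finite

The useful states (reachable from q3 and able to reach an accepting state) are {q2, q3, q4}.
Restricted to these states the transition graph has no cycle, so every accepting path has bounded length and L is finite.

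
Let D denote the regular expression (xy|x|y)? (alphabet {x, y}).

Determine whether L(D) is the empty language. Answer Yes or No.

The empty string ε matches the expression, so it belongs to L(D).
Since L(D) contains at least one string, it is not empty.

No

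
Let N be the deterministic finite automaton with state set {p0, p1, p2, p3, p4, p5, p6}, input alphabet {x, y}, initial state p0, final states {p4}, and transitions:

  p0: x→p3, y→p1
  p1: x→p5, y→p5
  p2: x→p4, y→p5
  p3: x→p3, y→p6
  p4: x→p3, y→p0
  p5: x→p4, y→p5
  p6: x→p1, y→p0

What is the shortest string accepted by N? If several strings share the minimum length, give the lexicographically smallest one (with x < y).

yxx

A breadth-first search from p0 reaches an accepting state first via the path p0 → p1 → p5 → p4 on input yxx.
No string of length < 3 is accepted (BFS exhausts all shorter strings without reaching an accepting state), and yxx is the lexicographically least accepting string of length 3.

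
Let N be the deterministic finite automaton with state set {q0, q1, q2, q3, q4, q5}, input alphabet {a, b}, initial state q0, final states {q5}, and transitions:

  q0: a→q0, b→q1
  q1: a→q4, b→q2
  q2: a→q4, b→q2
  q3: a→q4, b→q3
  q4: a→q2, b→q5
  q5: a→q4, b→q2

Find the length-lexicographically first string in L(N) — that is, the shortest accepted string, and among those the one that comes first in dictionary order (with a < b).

bab

A breadth-first search from q0 reaches an accepting state first via the path q0 → q1 → q4 → q5 on input bab.
No string of length < 3 is accepted (BFS exhausts all shorter strings without reaching an accepting state), and bab is the lexicographically least accepting string of length 3.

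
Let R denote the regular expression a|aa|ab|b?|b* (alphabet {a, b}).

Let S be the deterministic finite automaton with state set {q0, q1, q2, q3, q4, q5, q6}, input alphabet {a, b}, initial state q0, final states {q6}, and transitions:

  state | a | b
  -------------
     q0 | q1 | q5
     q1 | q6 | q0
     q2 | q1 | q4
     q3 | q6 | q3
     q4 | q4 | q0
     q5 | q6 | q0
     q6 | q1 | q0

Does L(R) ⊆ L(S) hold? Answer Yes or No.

The empty string ε is in L(R) but not in L(S).
So L(R) ⊄ L(S).

No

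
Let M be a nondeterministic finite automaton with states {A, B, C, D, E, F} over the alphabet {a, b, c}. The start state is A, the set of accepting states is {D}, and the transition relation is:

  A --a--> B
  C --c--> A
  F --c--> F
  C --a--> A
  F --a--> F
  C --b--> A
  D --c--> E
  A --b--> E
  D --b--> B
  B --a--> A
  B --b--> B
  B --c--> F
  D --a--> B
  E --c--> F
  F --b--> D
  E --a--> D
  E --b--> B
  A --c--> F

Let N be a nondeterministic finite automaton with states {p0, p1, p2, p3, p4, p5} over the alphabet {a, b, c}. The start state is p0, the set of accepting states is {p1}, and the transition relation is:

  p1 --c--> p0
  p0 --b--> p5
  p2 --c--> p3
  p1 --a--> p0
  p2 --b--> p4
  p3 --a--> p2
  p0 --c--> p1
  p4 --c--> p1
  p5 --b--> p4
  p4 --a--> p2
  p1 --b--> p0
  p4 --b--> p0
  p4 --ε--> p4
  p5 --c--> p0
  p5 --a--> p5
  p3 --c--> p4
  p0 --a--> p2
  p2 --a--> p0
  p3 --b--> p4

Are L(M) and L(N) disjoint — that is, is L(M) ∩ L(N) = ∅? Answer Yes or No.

Exploring the product automaton M × N from the start pair (A, p0), following both machines on each input symbol, reaches 21 state pairs: (A, p0), (B, p2), (E, p5), (F, p1), (B, p4), (F, p3), (D, p5), (F, p0), (D, p0), (A, p2), (B, p0), (F, p2), (D, p4), (F, p4), (B, p5), (E, p0), (E, p1), (E, p4), (A, p5), (D, p2), (E, p3).
M accepts in {D} and N accepts in {p1}; no reachable pair has both components accepting, so no string drives both machines to acceptance simultaneously and L(M) ∩ L(N) = ∅.
So no string is accepted by both, and the intersection is empty.

Yes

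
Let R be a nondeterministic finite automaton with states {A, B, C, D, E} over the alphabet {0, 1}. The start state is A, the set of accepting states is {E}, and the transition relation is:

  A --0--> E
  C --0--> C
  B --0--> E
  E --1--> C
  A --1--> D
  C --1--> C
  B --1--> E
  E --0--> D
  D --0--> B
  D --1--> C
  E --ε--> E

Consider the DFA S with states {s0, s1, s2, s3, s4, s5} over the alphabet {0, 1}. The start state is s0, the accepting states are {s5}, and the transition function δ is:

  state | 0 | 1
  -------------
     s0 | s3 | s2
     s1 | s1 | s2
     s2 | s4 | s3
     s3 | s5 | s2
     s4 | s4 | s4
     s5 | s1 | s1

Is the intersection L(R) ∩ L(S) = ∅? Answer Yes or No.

Exploring the product automaton R × S from the start pair (A, s0), following both machines on each input symbol, reaches 16 state pairs: (A, s0), (E, s3), (D, s2), (D, s5), (C, s2), (B, s4), (C, s3), (B, s1), (C, s1), (C, s4), (E, s4), (C, s5), (E, s1), (E, s2), (D, s4), (D, s1).
R accepts in {E} and S accepts in {s5}; no reachable pair has both components accepting, so no string drives both machines to acceptance simultaneously and L(R) ∩ L(S) = ∅.
So no string is accepted by both, and the intersection is empty.

Yes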